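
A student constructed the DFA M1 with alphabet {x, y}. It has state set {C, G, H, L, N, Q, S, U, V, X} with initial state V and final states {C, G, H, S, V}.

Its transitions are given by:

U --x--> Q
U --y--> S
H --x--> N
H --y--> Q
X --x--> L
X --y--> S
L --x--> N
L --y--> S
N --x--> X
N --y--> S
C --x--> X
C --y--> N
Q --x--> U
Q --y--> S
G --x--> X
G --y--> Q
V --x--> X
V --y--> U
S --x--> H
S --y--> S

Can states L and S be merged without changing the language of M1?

No

States {C,G} cannot be reached from the start state, so discard them.
P0 = {H,S,V} | {L,N,Q,U,X}.
On input x, block {H,S,V} splits into {H,V} and {S}.
The partition is now stable with 3 blocks: {H,V} | {L,N,Q,U,X} | {S}.
L and S end up in different blocks, so they are distinguishable. For instance, the string 'ε' is accepted from only S.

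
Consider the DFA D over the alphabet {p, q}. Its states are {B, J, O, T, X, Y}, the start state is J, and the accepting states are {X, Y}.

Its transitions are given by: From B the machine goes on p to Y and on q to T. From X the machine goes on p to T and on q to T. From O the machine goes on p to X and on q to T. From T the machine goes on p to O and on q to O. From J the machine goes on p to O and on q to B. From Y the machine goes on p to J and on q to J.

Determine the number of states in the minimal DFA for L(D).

Every state is reachable, so we keep all 6.
Start with accepting vs non-accepting: {X,Y} | {B,J,O,T}.
Split {B,J,O,T} by δ(·,p) → {J,T} and {B,O}.
No further refinement is possible. Final partition (3 blocks): {X,Y} | {J,T} | {B,O}.

3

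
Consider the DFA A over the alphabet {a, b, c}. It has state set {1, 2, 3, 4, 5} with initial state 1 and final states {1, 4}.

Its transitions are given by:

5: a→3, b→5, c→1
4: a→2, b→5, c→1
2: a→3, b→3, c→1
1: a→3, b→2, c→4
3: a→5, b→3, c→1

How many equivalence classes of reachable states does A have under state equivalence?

2

All states are reachable from the start state.
Initial partition by acceptance: {1,4} | {2,3,5}.
Stable partition: {1,4} | {2,3,5} — 2 equivalence classes.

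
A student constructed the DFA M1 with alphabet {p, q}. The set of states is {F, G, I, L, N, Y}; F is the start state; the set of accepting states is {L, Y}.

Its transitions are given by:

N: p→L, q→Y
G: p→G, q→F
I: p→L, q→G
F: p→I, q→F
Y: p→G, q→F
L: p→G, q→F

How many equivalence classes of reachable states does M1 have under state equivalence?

Reachable states from the start: {F,G,I,L}. Unreachable: {N,Y} — drop them.
Initial partition by acceptance: {L} | {F,G,I}.
Refine {F,G,I} on symbol p: members go to different blocks, giving {F,G} and {I}.
Split {F,G} by δ(·,p) → {F} and {G}.
The partition is now stable with 4 blocks: {L} | {F} | {I} | {G}.

4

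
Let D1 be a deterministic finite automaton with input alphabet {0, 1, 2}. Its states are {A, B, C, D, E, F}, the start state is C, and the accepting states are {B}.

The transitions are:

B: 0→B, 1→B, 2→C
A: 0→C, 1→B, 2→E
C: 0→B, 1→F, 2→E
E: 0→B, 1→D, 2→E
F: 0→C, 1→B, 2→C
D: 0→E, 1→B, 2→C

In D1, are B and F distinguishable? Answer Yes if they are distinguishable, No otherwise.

Yes

First remove the unreachable states {A}; 5 states remain.
Initial partition by acceptance: {B} | {C,D,E,F}.
On input 0, block {C,D,E,F} splits into {C,E} and {D,F}.
No further refinement is possible. Final partition (3 blocks): {B} | {C,E} | {D,F}.
B and F end up in different blocks, so they are distinguishable. For instance, the string 'ε' is accepted from only B.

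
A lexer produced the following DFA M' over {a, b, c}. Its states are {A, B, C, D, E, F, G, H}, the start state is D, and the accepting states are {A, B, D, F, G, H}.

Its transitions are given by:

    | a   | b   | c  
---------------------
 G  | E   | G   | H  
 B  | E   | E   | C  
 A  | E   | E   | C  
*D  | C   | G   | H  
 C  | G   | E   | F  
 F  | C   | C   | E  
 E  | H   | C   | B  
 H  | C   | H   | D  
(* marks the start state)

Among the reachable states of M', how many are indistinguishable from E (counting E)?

2

First remove the unreachable states {A}; 7 states remain.
P0 = {B,D,F,G,H} | {C,E}.
Refine {B,D,F,G,H} on symbol b: members go to different blocks, giving {D,G,H} and {B,F}.
No further refinement is possible. Final partition (3 blocks): {D,G,H} | {C,E} | {B,F}.
The equivalence class containing E is {C,E}, of size 2.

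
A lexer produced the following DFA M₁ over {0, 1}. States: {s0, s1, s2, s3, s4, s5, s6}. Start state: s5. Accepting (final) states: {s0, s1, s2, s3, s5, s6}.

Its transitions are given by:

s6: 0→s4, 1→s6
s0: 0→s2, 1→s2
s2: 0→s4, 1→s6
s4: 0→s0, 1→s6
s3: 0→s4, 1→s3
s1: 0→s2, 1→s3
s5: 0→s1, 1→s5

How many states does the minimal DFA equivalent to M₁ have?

4

P0 = {s0,s1,s2,s3,s5,s6} | {s4}.
Refine {s0,s1,s2,s3,s5,s6} on symbol 0: members go to different blocks, giving {s0,s1,s5} and {s2,s3,s6}.
Refine {s0,s1,s5} on symbol 0: members go to different blocks, giving {s0,s1} and {s5}.
No further refinement is possible. Final partition (4 blocks): {s0,s1} | {s4} | {s2,s3,s6} | {s5}.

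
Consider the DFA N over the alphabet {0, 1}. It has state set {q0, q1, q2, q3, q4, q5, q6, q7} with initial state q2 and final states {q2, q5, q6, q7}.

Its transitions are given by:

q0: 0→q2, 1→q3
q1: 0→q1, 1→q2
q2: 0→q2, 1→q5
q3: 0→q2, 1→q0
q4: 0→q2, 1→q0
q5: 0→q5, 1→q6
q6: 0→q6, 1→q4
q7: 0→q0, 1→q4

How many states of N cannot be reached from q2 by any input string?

BFS from q2 reaches {q0, q2, q3, q4, q5, q6}; the 2 state(s) q1, q7 are never visited.

2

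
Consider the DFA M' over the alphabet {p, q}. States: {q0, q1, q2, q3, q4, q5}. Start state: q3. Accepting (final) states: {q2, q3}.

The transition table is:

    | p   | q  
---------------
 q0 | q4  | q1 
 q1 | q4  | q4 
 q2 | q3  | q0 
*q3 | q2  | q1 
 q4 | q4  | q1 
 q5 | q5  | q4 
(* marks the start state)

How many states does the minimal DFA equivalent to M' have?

2

Reachable states from the start: {q0,q1,q2,q3,q4}. Unreachable: {q5} — drop them.
Initial partition by acceptance: {q2,q3} | {q0,q1,q4}.
No further refinement is possible. Final partition (2 blocks): {q2,q3} | {q0,q1,q4}.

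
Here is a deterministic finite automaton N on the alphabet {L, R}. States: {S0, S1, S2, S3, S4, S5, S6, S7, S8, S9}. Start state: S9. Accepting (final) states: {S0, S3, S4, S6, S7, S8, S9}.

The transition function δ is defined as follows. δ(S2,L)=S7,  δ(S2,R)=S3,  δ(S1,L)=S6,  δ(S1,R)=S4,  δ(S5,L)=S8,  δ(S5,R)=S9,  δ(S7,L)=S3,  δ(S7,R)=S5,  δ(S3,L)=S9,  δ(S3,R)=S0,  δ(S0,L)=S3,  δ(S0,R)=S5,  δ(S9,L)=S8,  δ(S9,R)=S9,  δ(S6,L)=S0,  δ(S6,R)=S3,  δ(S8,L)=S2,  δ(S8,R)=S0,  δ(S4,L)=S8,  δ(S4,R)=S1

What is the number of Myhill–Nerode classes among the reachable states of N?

6

Reachable states from the start: {S0,S2,S3,S5,S7,S8,S9}. Unreachable: {S1,S4,S6} — drop them.
Start with accepting vs non-accepting: {S0,S3,S7,S8,S9} | {S2,S5}.
Refine {S0,S3,S7,S8,S9} on symbol L: members go to different blocks, giving {S0,S3,S7,S9} and {S8}.
On input L, block {S0,S3,S7,S9} splits into {S0,S3,S7} and {S9}.
On input L, block {S0,S3,S7} splits into {S0,S7} and {S3}.
Refine {S2,S5} on symbol L: members go to different blocks, giving {S2} and {S5}.
No further refinement is possible. Final partition (6 blocks): {S0,S7} | {S2} | {S8} | {S9} | {S3} | {S5}.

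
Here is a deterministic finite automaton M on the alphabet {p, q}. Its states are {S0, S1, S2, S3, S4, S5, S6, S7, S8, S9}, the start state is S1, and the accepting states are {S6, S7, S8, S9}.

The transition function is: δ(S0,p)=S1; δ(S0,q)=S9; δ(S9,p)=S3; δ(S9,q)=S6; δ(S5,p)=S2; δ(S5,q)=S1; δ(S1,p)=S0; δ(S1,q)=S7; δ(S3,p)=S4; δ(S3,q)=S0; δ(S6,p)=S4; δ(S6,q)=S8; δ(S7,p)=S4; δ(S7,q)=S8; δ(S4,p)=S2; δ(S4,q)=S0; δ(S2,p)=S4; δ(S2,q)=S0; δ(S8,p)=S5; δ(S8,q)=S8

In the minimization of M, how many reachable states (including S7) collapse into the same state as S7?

4

Every state is reachable, so we keep all 10.
Start with accepting vs non-accepting: {S6,S7,S8,S9} | {S0,S1,S2,S3,S4,S5}.
Refine {S0,S1,S2,S3,S4,S5} on symbol q: members go to different blocks, giving {S2,S3,S4,S5} and {S0,S1}.
Stable partition: {S6,S7,S8,S9} | {S2,S3,S4,S5} | {S0,S1} — 3 equivalence classes.
State S7 belongs to the block {S6,S7,S8,S9}, which has 4 states.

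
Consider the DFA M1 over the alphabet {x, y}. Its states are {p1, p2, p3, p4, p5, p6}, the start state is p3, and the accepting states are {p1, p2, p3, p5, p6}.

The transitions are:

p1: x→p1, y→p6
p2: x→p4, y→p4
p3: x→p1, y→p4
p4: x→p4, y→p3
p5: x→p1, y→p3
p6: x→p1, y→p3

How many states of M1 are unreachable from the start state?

Starting at p3 and following transitions, the reachable set is {p1, p3, p4, p6}. That leaves p2, p5 unreachable — 2 in total.

2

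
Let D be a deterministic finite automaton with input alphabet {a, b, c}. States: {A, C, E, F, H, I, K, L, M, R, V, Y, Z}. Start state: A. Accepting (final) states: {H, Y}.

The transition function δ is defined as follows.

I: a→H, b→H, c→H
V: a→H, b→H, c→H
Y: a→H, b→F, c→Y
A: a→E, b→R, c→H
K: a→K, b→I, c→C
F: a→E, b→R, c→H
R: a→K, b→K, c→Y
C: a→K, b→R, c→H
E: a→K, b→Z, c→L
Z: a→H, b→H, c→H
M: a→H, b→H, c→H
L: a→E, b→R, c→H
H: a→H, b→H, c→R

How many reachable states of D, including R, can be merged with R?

1

First remove the unreachable states {M,V}; 11 states remain.
Initial partition by acceptance: {H,Y} | {A,C,E,F,I,K,L,R,Z}.
On input b, block {H,Y} splits into {H} and {Y}.
Refine {A,C,E,F,I,K,L,R,Z} on symbol a: members go to different blocks, giving {A,C,E,F,K,L,R} and {I,Z}.
Split {A,C,E,F,K,L,R} by δ(·,b) → {A,C,F,L,R} and {E,K}.
Refine {A,C,F,L,R} on symbol b: members go to different blocks, giving {A,C,F,L} and {R}.
No further refinement is possible. Final partition (6 blocks): {H} | {A,C,F,L} | {Y} | {I,Z} | {E,K} | {R}.
The equivalence class containing R is {R}, of size 1.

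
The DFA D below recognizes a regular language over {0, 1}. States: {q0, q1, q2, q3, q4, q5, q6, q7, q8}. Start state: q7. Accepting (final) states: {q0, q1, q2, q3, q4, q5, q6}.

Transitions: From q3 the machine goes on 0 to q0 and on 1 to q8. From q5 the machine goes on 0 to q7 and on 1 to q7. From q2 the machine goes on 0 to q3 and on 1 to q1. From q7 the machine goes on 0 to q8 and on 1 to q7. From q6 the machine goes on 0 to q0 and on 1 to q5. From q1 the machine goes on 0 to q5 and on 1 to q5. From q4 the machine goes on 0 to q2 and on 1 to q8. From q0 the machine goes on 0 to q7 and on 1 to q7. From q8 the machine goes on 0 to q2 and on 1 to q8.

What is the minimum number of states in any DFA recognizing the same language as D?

6

States {q4,q6} cannot be reached from the start state, so discard them.
P0 = {q0,q1,q2,q3,q5} | {q7,q8}.
On input 0, block {q0,q1,q2,q3,q5} splits into {q1,q2,q3} and {q0,q5}.
On input 0, block {q1,q2,q3} splits into {q1,q3} and {q2}.
Split {q1,q3} by δ(·,1) → {q1} and {q3}.
Split {q7,q8} by δ(·,0) → {q7} and {q8}.
The partition is now stable with 6 blocks: {q1} | {q7} | {q0,q5} | {q2} | {q3} | {q8}.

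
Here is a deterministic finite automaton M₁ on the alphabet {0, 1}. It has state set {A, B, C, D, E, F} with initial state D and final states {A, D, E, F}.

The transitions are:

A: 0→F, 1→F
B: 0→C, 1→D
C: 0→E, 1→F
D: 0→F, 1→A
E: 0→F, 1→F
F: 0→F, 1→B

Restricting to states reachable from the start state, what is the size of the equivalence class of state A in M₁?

2

Every state is reachable, so we keep all 6.
Initial partition by acceptance: {A,D,E,F} | {B,C}.
On input 1, block {A,D,E,F} splits into {A,D,E} and {F}.
Split {A,D,E} by δ(·,1) → {A,E} and {D}.
Refine {B,C} on symbol 0: members go to different blocks, giving {B} and {C}.
Stable partition: {A,E} | {B} | {F} | {D} | {C} — 5 equivalence classes.
The equivalence class containing A is {A,E}, of size 2.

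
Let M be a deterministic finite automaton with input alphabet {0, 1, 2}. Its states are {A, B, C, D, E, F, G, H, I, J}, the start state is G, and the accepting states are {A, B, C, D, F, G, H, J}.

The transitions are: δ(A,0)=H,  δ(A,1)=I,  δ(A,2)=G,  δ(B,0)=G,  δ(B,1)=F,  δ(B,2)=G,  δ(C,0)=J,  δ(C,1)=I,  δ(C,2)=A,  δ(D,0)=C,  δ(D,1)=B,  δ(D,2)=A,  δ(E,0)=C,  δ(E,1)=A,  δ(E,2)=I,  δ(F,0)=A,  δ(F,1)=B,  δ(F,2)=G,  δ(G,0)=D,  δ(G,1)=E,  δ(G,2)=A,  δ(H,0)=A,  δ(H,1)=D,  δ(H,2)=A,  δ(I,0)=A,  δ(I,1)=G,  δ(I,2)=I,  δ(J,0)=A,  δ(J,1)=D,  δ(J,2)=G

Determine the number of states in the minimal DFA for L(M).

3

All states are reachable from the start state.
Initial partition by acceptance: {A,B,C,D,F,G,H,J} | {E,I}.
Split {A,B,C,D,F,G,H,J} by δ(·,1) → {B,D,F,H,J} and {A,C,G}.
The partition is now stable with 3 blocks: {B,D,F,H,J} | {E,I} | {A,C,G}.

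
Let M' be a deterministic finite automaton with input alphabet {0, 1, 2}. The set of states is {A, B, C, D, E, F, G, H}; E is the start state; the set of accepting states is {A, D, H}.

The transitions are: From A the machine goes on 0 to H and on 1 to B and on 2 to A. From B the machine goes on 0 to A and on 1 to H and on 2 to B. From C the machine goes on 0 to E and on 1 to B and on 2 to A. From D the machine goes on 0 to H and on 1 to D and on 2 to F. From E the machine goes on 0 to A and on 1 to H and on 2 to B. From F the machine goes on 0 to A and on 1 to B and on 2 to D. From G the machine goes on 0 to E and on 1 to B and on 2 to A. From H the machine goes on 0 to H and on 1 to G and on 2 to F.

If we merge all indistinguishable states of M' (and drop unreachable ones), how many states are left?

First remove the unreachable states {C}; 7 states remain.
Start with accepting vs non-accepting: {A,D,H} | {B,E,F,G}.
Split {A,D,H} by δ(·,1) → {A,H} and {D}.
Split {A,H} by δ(·,2) → {A} and {H}.
Split {B,E,F,G} by δ(·,0) → {B,E,F} and {G}.
Refine {B,E,F} on symbol 1: members go to different blocks, giving {B,E} and {F}.
Stable partition: {A} | {B,E} | {D} | {H} | {G} | {F} — 6 equivalence classes.

6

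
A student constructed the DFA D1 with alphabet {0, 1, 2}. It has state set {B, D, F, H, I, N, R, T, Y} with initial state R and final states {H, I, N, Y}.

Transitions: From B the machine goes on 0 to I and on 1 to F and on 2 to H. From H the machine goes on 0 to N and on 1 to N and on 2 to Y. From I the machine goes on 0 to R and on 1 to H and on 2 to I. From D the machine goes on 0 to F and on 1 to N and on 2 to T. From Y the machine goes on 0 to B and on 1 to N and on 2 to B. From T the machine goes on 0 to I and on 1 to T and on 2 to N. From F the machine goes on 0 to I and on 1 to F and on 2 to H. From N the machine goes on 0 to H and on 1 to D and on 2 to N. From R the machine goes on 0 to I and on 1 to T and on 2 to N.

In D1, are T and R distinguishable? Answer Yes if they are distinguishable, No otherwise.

No

Every state is reachable, so we keep all 9.
Initial partition by acceptance: {H,I,N,Y} | {B,D,F,R,T}.
Split {H,I,N,Y} by δ(·,0) → {I,Y} and {H,N}.
Split {I,Y} by δ(·,2) → {Y} and {I}.
Split {B,D,F,R,T} by δ(·,0) → {B,F,R,T} and {D}.
Split {H,N} by δ(·,1) → {H} and {N}.
Split {B,F,R,T} by δ(·,2) → {B,F} and {R,T}.
The partition is now stable with 7 blocks: {Y} | {B,F} | {H} | {I} | {D} | {N} | {R,T}.
T and R lie in the same block of the stable partition, so they are equivalent — no string distinguishes them.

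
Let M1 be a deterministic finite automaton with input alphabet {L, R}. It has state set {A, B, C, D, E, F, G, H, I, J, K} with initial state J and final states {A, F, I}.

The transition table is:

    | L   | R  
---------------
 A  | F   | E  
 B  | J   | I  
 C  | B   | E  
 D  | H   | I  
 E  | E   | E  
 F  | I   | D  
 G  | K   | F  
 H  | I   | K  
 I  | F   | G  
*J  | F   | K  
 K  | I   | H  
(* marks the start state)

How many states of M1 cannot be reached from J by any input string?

4

BFS from J reaches {D, F, G, H, I, J, K}; the 4 state(s) A, B, C, E are never visited.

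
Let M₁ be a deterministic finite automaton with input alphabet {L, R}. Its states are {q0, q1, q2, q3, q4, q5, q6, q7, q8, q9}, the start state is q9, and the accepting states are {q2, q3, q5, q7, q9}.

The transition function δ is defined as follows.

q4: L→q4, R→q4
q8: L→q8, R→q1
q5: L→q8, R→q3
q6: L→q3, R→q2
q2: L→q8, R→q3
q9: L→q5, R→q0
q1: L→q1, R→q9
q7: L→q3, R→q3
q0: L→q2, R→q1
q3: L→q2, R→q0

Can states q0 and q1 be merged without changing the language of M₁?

No

Reachable states from the start: {q0,q1,q2,q3,q5,q8,q9}. Unreachable: {q4,q6,q7} — drop them.
Initial partition by acceptance: {q2,q3,q5,q9} | {q0,q1,q8}.
Refine {q2,q3,q5,q9} on symbol L: members go to different blocks, giving {q2,q5} and {q3,q9}.
Refine {q0,q1,q8} on symbol L: members go to different blocks, giving {q1,q8} and {q0}.
Split {q1,q8} by δ(·,R) → {q1} and {q8}.
No further refinement is possible. Final partition (5 blocks): {q2,q5} | {q1} | {q3,q9} | {q0} | {q8}.
q0 and q1 end up in different blocks, so they are distinguishable. For instance, the string 'L' is accepted from only q0.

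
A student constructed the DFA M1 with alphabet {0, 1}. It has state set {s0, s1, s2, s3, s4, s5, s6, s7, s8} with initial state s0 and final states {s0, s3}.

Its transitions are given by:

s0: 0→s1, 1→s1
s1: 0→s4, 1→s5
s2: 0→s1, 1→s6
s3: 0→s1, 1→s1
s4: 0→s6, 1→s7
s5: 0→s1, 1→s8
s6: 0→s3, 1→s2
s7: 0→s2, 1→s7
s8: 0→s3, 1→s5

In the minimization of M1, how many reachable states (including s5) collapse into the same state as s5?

2

Start with accepting vs non-accepting: {s0,s3} | {s1,s2,s4,s5,s6,s7,s8}.
On input 0, block {s1,s2,s4,s5,s6,s7,s8} splits into {s1,s2,s4,s5,s7} and {s6,s8}.
Split {s1,s2,s4,s5,s7} by δ(·,0) → {s1,s2,s5,s7} and {s4}.
Split {s1,s2,s5,s7} by δ(·,0) → {s2,s5,s7} and {s1}.
Refine {s2,s5,s7} on symbol 0: members go to different blocks, giving {s2,s5} and {s7}.
The partition is now stable with 6 blocks: {s0,s3} | {s2,s5} | {s6,s8} | {s4} | {s1} | {s7}.
State s5 belongs to the block {s2,s5}, which has 2 states.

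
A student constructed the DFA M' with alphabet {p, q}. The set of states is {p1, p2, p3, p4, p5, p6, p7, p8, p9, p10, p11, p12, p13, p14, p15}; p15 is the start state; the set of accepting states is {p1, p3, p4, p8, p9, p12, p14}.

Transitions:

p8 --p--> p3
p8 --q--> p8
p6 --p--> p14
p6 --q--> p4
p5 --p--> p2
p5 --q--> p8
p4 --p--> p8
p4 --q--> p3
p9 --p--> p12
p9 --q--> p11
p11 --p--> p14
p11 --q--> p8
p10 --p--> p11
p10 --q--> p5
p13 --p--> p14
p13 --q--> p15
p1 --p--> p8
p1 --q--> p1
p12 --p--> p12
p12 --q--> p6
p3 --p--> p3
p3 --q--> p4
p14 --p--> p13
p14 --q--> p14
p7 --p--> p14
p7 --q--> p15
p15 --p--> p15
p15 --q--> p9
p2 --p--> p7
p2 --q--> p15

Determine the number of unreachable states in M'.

Starting at p15 and following transitions, the reachable set is {p3, p4, p6, p8, p9, p11, p12, p13, p14, p15}. That leaves p1, p2, p5, p7, p10 unreachable — 5 in total.

5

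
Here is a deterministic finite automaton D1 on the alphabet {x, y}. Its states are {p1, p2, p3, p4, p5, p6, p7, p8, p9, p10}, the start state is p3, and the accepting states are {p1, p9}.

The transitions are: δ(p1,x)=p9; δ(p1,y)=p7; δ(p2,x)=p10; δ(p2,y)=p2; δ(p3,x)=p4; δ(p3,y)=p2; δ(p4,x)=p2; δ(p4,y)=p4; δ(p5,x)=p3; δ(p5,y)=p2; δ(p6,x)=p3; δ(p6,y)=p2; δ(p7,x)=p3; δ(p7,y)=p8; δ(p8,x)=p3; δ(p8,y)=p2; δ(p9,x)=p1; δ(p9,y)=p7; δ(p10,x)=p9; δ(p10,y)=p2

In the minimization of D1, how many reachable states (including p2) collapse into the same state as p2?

Reachable states from the start: {p1,p2,p3,p4,p7,p8,p9,p10}. Unreachable: {p5,p6} — drop them.
Start with accepting vs non-accepting: {p1,p9} | {p2,p3,p4,p7,p8,p10}.
Split {p2,p3,p4,p7,p8,p10} by δ(·,x) → {p2,p3,p4,p7,p8} and {p10}.
Split {p2,p3,p4,p7,p8} by δ(·,x) → {p3,p4,p7,p8} and {p2}.
Split {p3,p4,p7,p8} by δ(·,x) → {p3,p7,p8} and {p4}.
Refine {p3,p7,p8} on symbol x: members go to different blocks, giving {p7,p8} and {p3}.
Refine {p7,p8} on symbol y: members go to different blocks, giving {p7} and {p8}.
No further refinement is possible. Final partition (7 blocks): {p1,p9} | {p7} | {p10} | {p2} | {p4} | {p3} | {p8}.
The equivalence class containing p2 is {p2}, of size 1.

1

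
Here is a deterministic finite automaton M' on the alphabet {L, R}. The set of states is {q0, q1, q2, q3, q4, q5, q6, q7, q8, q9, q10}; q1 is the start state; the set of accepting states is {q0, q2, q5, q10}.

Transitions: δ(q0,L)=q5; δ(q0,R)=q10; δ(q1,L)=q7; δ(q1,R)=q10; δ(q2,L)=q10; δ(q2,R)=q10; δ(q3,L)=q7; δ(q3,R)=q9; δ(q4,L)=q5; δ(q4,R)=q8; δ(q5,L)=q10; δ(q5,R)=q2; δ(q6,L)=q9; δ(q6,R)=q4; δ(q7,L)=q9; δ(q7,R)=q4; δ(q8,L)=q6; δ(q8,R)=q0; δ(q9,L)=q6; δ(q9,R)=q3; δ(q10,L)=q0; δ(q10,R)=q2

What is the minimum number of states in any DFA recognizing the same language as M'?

5

P0 = {q0,q2,q5,q10} | {q1,q3,q4,q6,q7,q8,q9}.
Split {q1,q3,q4,q6,q7,q8,q9} by δ(·,L) → {q1,q3,q6,q7,q8,q9} and {q4}.
Refine {q1,q3,q6,q7,q8,q9} on symbol R: members go to different blocks, giving {q1,q8} and {q3,q9} and {q6,q7}.
The partition is now stable with 5 blocks: {q0,q2,q5,q10} | {q1,q8} | {q4} | {q3,q9} | {q6,q7}.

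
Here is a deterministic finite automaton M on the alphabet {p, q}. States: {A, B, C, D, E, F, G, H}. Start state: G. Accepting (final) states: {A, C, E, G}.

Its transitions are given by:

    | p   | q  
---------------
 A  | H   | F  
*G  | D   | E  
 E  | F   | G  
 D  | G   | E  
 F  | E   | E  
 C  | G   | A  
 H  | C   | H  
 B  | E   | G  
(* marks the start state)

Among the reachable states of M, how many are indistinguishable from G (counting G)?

2

Reachable states from the start: {D,E,F,G}. Unreachable: {A,B,C,H} — drop them.
Initial partition by acceptance: {E,G} | {D,F}.
No further refinement is possible. Final partition (2 blocks): {E,G} | {D,F}.
The equivalence class containing G is {E,G}, of size 2.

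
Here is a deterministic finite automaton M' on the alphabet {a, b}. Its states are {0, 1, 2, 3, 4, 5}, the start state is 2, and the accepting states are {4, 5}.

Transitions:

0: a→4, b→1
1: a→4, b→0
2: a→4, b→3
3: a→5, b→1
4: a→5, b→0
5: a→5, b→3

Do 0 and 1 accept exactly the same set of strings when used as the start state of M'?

Yes

Initial partition by acceptance: {4,5} | {0,1,2,3}.
No further refinement is possible. Final partition (2 blocks): {4,5} | {0,1,2,3}.
0 and 1 lie in the same block of the stable partition, so they are equivalent — no string distinguishes them.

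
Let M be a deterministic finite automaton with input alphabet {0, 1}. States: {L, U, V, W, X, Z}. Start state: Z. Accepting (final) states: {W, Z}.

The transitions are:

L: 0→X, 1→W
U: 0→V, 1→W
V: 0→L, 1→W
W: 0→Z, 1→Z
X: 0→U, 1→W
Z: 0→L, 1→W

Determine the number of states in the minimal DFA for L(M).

All states are reachable from the start state.
P0 = {W,Z} | {L,U,V,X}.
Refine {W,Z} on symbol 0: members go to different blocks, giving {W} and {Z}.
Stable partition: {W} | {L,U,V,X} | {Z} — 3 equivalence classes.

3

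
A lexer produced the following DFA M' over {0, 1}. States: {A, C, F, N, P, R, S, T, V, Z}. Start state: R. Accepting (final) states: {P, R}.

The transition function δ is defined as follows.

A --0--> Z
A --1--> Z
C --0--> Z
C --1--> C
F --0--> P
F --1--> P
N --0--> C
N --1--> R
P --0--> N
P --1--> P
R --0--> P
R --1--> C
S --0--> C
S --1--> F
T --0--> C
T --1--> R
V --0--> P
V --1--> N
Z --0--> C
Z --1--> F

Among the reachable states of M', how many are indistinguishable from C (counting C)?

1

Reachable states from the start: {C,F,N,P,R,Z}. Unreachable: {A,S,T,V} — drop them.
Start with accepting vs non-accepting: {P,R} | {C,F,N,Z}.
Refine {P,R} on symbol 0: members go to different blocks, giving {R} and {P}.
On input 0, block {C,F,N,Z} splits into {C,N,Z} and {F}.
Split {C,N,Z} by δ(·,1) → {Z} and {N} and {C}.
The partition is now stable with 6 blocks: {R} | {Z} | {P} | {F} | {N} | {C}.
The equivalence class containing C is {C}, of size 1.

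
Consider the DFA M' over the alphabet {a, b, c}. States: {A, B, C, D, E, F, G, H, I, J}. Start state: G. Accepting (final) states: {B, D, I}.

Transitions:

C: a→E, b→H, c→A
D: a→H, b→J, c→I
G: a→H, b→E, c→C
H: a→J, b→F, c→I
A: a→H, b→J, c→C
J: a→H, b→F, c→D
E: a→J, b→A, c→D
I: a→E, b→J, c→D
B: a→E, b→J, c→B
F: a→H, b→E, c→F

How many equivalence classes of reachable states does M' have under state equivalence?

3

First remove the unreachable states {B}; 9 states remain.
Start with accepting vs non-accepting: {D,I} | {A,C,E,F,G,H,J}.
Split {A,C,E,F,G,H,J} by δ(·,c) → {A,C,F,G} and {E,H,J}.
Stable partition: {D,I} | {A,C,F,G} | {E,H,J} — 3 equivalence classes.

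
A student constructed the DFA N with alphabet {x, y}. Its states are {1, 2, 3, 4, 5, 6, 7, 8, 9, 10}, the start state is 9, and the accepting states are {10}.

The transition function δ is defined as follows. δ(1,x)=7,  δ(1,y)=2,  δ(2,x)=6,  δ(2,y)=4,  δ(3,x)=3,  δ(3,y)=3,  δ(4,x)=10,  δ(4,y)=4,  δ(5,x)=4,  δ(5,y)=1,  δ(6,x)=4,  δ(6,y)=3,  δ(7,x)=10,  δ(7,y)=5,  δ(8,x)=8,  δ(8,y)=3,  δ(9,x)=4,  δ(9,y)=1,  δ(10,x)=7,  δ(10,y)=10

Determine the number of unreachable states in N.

1

No path from 9 leads to 8; the other 9 states are all reachable.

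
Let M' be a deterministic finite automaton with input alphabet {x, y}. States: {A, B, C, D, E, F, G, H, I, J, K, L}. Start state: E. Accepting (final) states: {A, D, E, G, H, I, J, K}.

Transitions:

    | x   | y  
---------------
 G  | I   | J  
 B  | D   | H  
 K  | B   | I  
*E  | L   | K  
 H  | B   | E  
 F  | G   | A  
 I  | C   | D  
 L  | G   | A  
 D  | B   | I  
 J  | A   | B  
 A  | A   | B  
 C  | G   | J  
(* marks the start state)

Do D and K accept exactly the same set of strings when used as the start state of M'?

Yes

States {F} cannot be reached from the start state, so discard them.
P0 = {A,D,E,G,H,I,J,K} | {B,C,L}.
Split {A,D,E,G,H,I,J,K} by δ(·,x) → {D,E,H,I,K} and {A,G,J}.
Refine {B,C,L} on symbol x: members go to different blocks, giving {C,L} and {B}.
Refine {D,E,H,I,K} on symbol x: members go to different blocks, giving {D,H,K} and {E,I}.
On input x, block {A,G,J} splits into {A,J} and {G}.
No further refinement is possible. Final partition (6 blocks): {D,H,K} | {C,L} | {A,J} | {B} | {E,I} | {G}.
D and K lie in the same block of the stable partition, so they are equivalent — no string distinguishes them.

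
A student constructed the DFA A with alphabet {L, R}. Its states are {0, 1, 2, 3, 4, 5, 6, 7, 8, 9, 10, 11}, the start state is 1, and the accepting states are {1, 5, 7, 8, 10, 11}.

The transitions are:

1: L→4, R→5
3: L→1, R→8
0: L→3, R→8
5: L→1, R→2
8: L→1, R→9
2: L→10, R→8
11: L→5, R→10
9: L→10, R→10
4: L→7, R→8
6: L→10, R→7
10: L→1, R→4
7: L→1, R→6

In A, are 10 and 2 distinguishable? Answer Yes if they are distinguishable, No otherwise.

Yes

First remove the unreachable states {0,3,11}; 9 states remain.
Start with accepting vs non-accepting: {1,5,7,8,10} | {2,4,6,9}.
On input L, block {1,5,7,8,10} splits into {5,7,8,10} and {1}.
Stable partition: {5,7,8,10} | {2,4,6,9} | {1} — 3 equivalence classes.
10 and 2 end up in different blocks, so they are distinguishable. For instance, the string 'ε' is accepted from only 10.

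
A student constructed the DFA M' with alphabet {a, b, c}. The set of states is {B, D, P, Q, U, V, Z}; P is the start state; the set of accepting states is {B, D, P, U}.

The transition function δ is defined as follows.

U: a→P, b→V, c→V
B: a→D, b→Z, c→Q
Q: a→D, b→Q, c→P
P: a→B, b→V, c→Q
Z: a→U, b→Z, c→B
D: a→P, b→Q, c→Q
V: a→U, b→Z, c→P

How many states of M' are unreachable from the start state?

Every one of the 7 states is reachable from P.

0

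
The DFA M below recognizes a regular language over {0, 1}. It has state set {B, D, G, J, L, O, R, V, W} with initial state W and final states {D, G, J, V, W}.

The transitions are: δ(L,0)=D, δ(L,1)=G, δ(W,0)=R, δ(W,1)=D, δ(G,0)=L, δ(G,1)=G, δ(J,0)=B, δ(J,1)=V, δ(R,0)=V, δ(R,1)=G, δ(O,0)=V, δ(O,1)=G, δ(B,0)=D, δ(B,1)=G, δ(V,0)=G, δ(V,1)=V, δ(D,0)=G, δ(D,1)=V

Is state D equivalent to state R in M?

States {B,J,O} cannot be reached from the start state, so discard them.
Initial partition by acceptance: {D,G,V,W} | {L,R}.
On input 0, block {D,G,V,W} splits into {G,W} and {D,V}.
Split {G,W} by δ(·,1) → {G} and {W}.
Stable partition: {G} | {L,R} | {D,V} | {W} — 4 equivalence classes.
D and R end up in different blocks, so they are distinguishable. For instance, the string 'ε' is accepted from only D.

No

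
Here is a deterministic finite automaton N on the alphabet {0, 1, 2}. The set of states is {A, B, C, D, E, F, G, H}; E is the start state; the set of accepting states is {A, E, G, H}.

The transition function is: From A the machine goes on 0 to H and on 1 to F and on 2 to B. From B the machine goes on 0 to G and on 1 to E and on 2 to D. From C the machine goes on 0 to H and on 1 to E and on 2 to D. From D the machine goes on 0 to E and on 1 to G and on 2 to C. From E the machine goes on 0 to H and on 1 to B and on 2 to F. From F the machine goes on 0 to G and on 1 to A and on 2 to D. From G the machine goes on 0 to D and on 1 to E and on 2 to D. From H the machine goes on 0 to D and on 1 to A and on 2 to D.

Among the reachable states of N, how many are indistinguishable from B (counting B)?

3

All states are reachable from the start state.
P0 = {A,E,G,H} | {B,C,D,F}.
Split {A,E,G,H} by δ(·,0) → {A,E} and {G,H}.
Refine {B,C,D,F} on symbol 0: members go to different blocks, giving {B,C,F} and {D}.
Stable partition: {A,E} | {B,C,F} | {G,H} | {D} — 4 equivalence classes.
The equivalence class containing B is {B,C,F}, of size 3.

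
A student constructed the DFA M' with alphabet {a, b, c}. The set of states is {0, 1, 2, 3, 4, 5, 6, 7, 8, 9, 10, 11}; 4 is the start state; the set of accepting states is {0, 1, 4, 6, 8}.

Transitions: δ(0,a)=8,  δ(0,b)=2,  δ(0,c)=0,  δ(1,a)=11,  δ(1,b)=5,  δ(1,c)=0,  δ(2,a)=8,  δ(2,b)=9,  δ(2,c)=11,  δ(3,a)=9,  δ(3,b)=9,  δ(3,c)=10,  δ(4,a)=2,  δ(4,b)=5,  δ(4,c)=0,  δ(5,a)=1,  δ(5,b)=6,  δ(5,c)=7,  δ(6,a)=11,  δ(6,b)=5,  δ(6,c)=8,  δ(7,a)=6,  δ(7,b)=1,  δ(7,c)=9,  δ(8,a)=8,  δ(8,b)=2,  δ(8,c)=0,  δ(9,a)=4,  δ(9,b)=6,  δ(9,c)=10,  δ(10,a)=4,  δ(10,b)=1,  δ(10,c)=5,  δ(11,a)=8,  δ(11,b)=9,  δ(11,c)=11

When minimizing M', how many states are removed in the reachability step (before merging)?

1

No path from 4 leads to 3; the other 11 states are all reachable.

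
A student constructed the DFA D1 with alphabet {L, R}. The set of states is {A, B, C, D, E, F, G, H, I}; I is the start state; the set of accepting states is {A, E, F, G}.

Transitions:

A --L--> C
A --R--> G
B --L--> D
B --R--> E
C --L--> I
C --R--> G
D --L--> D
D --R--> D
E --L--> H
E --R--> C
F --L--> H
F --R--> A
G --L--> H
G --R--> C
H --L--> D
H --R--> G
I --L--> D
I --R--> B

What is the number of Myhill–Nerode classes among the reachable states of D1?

Reachable states from the start: {B,C,D,E,G,H,I}. Unreachable: {A,F} — drop them.
Initial partition by acceptance: {E,G} | {B,C,D,H,I}.
On input R, block {B,C,D,H,I} splits into {B,C,H} and {D,I}.
Refine {D,I} on symbol R: members go to different blocks, giving {D} and {I}.
On input L, block {B,C,H} splits into {B,H} and {C}.
Stable partition: {E,G} | {B,H} | {D} | {I} | {C} — 5 equivalence classes.

5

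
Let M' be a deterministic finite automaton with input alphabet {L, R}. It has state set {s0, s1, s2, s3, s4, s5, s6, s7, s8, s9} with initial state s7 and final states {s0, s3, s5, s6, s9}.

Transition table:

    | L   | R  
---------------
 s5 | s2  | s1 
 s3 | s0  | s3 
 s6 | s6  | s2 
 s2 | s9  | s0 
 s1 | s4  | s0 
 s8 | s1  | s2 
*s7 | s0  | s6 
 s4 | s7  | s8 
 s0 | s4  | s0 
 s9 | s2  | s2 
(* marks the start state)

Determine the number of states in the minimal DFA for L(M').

Reachable states from the start: {s0,s1,s2,s4,s6,s7,s8,s9}. Unreachable: {s3,s5} — drop them.
P0 = {s0,s6,s9} | {s1,s2,s4,s7,s8}.
On input L, block {s0,s6,s9} splits into {s0,s9} and {s6}.
On input R, block {s0,s9} splits into {s0} and {s9}.
Split {s1,s2,s4,s7,s8} by δ(·,L) → {s1,s4,s8} and {s2} and {s7}.
Split {s1,s4,s8} by δ(·,L) → {s1,s8} and {s4}.
Split {s1,s8} by δ(·,L) → {s1} and {s8}.
The partition is now stable with 8 blocks: {s0} | {s1} | {s6} | {s9} | {s2} | {s7} | {s4} | {s8}.

8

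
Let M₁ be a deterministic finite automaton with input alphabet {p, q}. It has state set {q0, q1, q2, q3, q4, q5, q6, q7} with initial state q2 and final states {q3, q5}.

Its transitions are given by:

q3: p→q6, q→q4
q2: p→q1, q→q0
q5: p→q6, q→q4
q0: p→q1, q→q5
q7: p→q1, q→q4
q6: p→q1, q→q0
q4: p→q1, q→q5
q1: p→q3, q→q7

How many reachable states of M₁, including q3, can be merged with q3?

2

Every state is reachable, so we keep all 8.
P0 = {q3,q5} | {q0,q1,q2,q4,q6,q7}.
Split {q0,q1,q2,q4,q6,q7} by δ(·,p) → {q0,q2,q4,q6,q7} and {q1}.
Split {q0,q2,q4,q6,q7} by δ(·,q) → {q2,q6,q7} and {q0,q4}.
Stable partition: {q3,q5} | {q2,q6,q7} | {q1} | {q0,q4} — 4 equivalence classes.
The equivalence class containing q3 is {q3,q5}, of size 2.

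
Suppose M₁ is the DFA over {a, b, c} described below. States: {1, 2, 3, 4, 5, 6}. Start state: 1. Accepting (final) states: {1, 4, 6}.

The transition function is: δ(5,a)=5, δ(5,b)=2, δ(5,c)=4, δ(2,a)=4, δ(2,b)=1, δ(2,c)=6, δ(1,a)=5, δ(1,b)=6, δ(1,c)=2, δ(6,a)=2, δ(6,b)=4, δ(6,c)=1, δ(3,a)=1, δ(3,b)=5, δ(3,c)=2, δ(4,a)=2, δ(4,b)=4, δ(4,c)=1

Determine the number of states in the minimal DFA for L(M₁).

First remove the unreachable states {3}; 5 states remain.
Start with accepting vs non-accepting: {1,4,6} | {2,5}.
Split {1,4,6} by δ(·,c) → {4,6} and {1}.
Split {2,5} by δ(·,a) → {2} and {5}.
The partition is now stable with 4 blocks: {4,6} | {2} | {1} | {5}.

4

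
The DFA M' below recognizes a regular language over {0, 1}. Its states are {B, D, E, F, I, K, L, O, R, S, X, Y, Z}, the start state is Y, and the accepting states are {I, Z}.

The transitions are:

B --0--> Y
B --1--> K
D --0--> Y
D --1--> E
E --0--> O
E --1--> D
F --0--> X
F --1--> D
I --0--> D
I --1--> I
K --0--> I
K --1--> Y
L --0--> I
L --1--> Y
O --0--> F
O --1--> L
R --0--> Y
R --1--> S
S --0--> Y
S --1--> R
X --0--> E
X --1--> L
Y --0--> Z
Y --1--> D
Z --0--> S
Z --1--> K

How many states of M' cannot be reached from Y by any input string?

Starting at Y and following transitions, the reachable set is {D, E, F, I, K, L, O, R, S, X, Y, Z}. That leaves B unreachable — 1 in total.

1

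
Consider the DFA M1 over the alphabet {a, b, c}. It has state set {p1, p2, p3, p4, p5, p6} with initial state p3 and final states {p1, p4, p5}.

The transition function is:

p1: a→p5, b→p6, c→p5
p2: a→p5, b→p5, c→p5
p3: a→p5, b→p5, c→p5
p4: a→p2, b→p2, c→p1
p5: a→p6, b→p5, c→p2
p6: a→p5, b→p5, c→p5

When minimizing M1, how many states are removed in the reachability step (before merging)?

2

Starting at p3 and following transitions, the reachable set is {p2, p3, p5, p6}. That leaves p1, p4 unreachable — 2 in total.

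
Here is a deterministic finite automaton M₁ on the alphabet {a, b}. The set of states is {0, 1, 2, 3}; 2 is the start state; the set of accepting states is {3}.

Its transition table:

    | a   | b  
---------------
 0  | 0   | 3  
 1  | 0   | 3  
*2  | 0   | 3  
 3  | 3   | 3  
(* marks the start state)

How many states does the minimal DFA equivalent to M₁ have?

2

States {1} cannot be reached from the start state, so discard them.
P0 = {3} | {0,2}.
Stable partition: {3} | {0,2} — 2 equivalence classes.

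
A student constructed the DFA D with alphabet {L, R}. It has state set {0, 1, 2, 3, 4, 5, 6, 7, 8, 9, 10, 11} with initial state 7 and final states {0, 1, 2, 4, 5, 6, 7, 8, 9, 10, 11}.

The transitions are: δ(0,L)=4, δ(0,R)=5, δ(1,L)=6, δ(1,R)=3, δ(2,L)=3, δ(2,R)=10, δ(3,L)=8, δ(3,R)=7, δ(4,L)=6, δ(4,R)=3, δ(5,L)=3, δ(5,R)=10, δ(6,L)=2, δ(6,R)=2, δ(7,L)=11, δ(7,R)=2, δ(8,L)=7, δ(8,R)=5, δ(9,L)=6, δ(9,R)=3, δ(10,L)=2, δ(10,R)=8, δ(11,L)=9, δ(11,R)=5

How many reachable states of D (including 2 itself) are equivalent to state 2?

2

Reachable states from the start: {2,3,5,6,7,8,9,10,11}. Unreachable: {0,1,4} — drop them.
P0 = {2,5,6,7,8,9,10,11} | {3}.
Split {2,5,6,7,8,9,10,11} by δ(·,L) → {6,7,8,9,10,11} and {2,5}.
Split {6,7,8,9,10,11} by δ(·,L) → {7,8,9,11} and {6,10}.
Split {7,8,9,11} by δ(·,L) → {7,8,11} and {9}.
Split {7,8,11} by δ(·,L) → {7,8} and {11}.
Split {7,8} by δ(·,L) → {7} and {8}.
Split {6,10} by δ(·,R) → {6} and {10}.
Stable partition: {7} | {3} | {2,5} | {6} | {9} | {11} | {8} | {10} — 8 equivalence classes.
The equivalence class containing 2 is {2,5}, of size 2.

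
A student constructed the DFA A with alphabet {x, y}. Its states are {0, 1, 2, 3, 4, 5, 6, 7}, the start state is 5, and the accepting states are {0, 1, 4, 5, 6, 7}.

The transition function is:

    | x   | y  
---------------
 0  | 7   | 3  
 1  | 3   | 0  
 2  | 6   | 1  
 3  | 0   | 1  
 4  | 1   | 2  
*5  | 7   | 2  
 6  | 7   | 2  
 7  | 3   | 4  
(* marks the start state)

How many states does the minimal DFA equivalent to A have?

All states are reachable from the start state.
Start with accepting vs non-accepting: {0,1,4,5,6,7} | {2,3}.
On input x, block {0,1,4,5,6,7} splits into {0,4,5,6} and {1,7}.
The partition is now stable with 3 blocks: {0,4,5,6} | {2,3} | {1,7}.

3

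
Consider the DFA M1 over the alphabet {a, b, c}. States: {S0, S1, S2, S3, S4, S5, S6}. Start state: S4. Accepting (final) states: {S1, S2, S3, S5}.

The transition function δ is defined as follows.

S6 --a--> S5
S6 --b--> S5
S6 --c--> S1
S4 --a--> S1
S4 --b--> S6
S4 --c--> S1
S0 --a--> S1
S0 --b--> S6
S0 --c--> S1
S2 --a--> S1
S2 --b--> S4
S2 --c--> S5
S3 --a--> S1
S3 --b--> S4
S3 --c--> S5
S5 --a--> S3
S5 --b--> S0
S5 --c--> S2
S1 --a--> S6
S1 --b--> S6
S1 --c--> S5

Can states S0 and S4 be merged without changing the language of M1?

Every state is reachable, so we keep all 7.
Start with accepting vs non-accepting: {S1,S2,S3,S5} | {S0,S4,S6}.
Split {S1,S2,S3,S5} by δ(·,a) → {S2,S3,S5} and {S1}.
Split {S2,S3,S5} by δ(·,a) → {S2,S3} and {S5}.
On input a, block {S0,S4,S6} splits into {S0,S4} and {S6}.
Stable partition: {S2,S3} | {S0,S4} | {S1} | {S5} | {S6} — 5 equivalence classes.
S0 and S4 lie in the same block of the stable partition, so they are equivalent — no string distinguishes them.

Yes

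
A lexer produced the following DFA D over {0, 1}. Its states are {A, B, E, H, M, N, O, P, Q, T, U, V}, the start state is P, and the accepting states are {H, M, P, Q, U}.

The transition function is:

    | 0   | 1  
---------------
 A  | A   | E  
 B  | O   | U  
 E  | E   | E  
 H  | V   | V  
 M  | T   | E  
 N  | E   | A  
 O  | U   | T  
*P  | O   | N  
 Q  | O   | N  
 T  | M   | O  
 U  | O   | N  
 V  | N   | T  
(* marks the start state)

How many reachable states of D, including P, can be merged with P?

3

Reachable states from the start: {A,E,M,N,O,P,T,U}. Unreachable: {B,H,Q,V} — drop them.
Start with accepting vs non-accepting: {M,P,U} | {A,E,N,O,T}.
Split {A,E,N,O,T} by δ(·,0) → {A,E,N} and {O,T}.
Stable partition: {M,P,U} | {A,E,N} | {O,T} — 3 equivalence classes.
The equivalence class containing P is {M,P,U}, of size 3.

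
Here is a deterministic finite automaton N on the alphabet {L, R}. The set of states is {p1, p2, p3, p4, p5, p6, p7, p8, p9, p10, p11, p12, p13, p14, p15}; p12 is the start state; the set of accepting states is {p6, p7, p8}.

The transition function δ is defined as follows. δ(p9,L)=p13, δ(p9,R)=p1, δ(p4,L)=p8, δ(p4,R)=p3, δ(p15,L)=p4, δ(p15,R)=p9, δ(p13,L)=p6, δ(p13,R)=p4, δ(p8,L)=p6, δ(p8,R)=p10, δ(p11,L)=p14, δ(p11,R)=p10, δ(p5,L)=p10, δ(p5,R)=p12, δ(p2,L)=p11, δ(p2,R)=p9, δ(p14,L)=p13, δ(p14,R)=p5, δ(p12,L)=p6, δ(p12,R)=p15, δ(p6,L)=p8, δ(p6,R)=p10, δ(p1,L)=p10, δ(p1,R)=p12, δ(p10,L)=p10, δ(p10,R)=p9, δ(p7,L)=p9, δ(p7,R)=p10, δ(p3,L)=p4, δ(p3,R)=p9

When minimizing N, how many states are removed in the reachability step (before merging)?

5

Starting at p12 and following transitions, the reachable set is {p1, p3, p4, p6, p8, p9, p10, p12, p13, p15}. That leaves p2, p5, p7, p11, p14 unreachable — 5 in total.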